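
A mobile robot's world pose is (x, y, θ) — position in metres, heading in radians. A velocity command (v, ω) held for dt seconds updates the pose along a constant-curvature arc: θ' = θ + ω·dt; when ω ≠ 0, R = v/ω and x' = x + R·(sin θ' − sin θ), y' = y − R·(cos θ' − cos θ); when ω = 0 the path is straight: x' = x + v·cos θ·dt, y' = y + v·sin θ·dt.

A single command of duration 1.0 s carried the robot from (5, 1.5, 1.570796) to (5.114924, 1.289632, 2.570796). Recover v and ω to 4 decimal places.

Δθ = 2.570796 − 1.570796 = 1.000000
ω = Δθ/dt = 1.000000/1.0 = 1.0000
R = −Δy/(cos θ' − cos θ) = -0.2500
v = R·ω = -0.2500·1.0000 = -0.2500

v = -0.2500, ω = 1.0000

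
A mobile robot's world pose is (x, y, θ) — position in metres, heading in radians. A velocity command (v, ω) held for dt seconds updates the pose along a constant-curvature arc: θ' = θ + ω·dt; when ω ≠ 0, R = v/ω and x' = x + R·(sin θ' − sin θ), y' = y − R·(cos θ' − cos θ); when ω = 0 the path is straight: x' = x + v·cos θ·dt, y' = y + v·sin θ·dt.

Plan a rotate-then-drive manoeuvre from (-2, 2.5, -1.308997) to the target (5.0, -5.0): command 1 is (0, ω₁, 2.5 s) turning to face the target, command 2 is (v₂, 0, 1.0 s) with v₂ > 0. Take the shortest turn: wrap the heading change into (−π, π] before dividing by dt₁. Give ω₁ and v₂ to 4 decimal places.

heading to target = atan2(-5−2.5, 5−-2) = -0.8199
Δθ = wrap(-0.8199 − -1.3090) = 0.4891; ω₁ = Δθ/dt₁ = 0.1957
distance = √((5−-2)² + (-5−2.5)²) = 10.2591; v₂ = distance/dt₂ = 10.2591

ω₁ = 0.1957, v₂ = 10.2591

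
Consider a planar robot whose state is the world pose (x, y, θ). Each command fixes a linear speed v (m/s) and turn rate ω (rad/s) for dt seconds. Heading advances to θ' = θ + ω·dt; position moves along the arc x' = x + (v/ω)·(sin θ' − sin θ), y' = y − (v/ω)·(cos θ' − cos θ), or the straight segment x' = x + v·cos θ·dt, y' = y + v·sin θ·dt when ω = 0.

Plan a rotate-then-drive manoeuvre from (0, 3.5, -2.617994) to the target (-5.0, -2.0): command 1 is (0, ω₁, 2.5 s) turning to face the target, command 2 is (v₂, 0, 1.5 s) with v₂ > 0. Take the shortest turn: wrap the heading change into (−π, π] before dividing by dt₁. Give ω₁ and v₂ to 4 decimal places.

heading to target = atan2(-2−3.5, -5−0) = -2.3086
Δθ = wrap(-2.3086 − -2.6180) = 0.3094; ω₁ = Δθ/dt₁ = 0.1238
distance = √((-5−0)² + (-2−3.5)²) = 7.4330; v₂ = distance/dt₂ = 4.9554

ω₁ = 0.1238, v₂ = 4.9554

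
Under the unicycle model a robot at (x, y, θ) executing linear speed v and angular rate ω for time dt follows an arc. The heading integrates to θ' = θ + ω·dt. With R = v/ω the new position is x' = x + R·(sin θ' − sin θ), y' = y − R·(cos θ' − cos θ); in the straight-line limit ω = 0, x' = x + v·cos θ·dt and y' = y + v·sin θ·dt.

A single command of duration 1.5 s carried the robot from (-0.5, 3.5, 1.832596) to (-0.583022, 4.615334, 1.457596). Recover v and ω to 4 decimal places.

v = 0.7500, ω = -0.2500

Δθ = 1.457596 − 1.832596 = -0.375000
ω = Δθ/dt = -0.375000/1.5 = -0.2500
R = −Δy/(cos θ' − cos θ) = -3.0000
v = R·ω = -3.0000·-0.2500 = 0.7500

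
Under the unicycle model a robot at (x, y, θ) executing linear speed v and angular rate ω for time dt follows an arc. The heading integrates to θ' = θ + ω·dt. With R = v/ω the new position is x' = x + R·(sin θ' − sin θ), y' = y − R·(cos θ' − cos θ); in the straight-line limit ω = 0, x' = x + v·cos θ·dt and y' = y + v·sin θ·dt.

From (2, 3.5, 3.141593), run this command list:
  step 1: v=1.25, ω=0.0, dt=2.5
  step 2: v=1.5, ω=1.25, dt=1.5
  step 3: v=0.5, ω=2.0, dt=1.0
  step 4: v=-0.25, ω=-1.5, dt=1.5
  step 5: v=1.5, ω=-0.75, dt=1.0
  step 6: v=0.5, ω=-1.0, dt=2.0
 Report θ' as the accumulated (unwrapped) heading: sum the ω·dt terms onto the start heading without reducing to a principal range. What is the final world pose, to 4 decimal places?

step 1: θ'=3.1416 (straight) → pose (-1.1250, 3.5000, 3.1416)
step 2: θ'=5.0166 (R=1.2000) → pose (-2.2699, 1.9406, 5.0166)
step 3: θ'=7.0166 (R=0.2500) → pose (-1.8640, 1.8297, 7.0166)
step 4: θ'=4.7666 (R=0.1667) → pose (-2.1420, 1.9445, 4.7666)
step 5: θ'=4.0166 (R=-2.0000) → pose (-2.6040, 0.5542, 4.0166)
step 6: θ'=2.0166 (R=-0.5000) → pose (-3.4389, 0.6591, 2.0166)

(-3.4389, 0.6591, 2.0166)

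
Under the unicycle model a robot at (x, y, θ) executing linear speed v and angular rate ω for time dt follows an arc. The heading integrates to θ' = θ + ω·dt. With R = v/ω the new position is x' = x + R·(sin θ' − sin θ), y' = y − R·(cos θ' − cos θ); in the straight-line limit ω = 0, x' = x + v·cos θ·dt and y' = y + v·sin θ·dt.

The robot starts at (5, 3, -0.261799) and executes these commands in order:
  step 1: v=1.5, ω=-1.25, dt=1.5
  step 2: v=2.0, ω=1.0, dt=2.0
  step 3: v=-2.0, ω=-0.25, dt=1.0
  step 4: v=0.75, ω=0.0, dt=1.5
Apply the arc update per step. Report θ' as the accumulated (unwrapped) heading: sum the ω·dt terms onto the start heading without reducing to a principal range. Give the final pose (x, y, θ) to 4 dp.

step 1: θ'=-2.1368 (R=-1.2000) → pose (5.7023, 1.1974, -2.1368)
step 2: θ'=-0.1368 (R=2.0000) → pose (7.1176, -1.8565, -0.1368)
step 3: θ'=-0.3868 (R=8.0000) → pose (5.1908, -1.3402, -0.3868)
step 4: θ'=-0.3868 (straight) → pose (6.2327, -1.7646, -0.3868)

(6.2327, -1.7646, -0.3868)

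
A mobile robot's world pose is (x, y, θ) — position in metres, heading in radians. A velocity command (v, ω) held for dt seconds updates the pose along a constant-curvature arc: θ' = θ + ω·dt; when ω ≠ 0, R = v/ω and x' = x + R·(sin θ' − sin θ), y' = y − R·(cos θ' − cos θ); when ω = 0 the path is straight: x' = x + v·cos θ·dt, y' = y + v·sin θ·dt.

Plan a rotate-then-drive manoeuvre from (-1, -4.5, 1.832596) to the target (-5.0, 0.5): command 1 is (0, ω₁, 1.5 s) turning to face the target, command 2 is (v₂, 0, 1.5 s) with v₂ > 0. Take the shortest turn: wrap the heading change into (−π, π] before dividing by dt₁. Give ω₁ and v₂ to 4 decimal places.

heading to target = atan2(0.5−-4.5, -5−-1) = 2.2455
Δθ = wrap(2.2455 − 1.8326) = 0.4129; ω₁ = Δθ/dt₁ = 0.2753
distance = √((-5−-1)² + (0.5−-4.5)²) = 6.4031; v₂ = distance/dt₂ = 4.2687

ω₁ = 0.2753, v₂ = 4.2687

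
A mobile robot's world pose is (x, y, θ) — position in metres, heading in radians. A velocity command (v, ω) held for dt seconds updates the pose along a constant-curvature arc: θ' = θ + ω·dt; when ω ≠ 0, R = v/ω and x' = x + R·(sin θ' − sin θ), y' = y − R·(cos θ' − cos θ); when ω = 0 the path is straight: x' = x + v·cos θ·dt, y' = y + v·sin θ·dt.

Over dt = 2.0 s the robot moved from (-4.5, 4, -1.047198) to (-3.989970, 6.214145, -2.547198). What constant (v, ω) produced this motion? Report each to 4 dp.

v = -1.2500, ω = -0.7500

Δθ = -2.547198 − -1.047198 = -1.500000
ω = Δθ/dt = -1.500000/2.0 = -0.7500
R = −Δy/(cos θ' − cos θ) = 1.6667
v = R·ω = 1.6667·-0.7500 = -1.2500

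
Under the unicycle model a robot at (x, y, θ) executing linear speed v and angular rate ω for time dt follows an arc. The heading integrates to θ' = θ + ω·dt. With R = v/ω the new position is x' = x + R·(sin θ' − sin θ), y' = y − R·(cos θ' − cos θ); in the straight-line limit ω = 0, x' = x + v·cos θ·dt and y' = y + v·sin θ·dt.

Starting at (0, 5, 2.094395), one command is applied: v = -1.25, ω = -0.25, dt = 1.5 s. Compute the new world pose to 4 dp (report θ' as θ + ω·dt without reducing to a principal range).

(0.6148, 3.2403, 1.7194)

θ' = 2.0944 + -0.25·1.5 = 1.7194
R = v/ω = -1.25/-0.25 = 5.0000
x' = 0 + 5.0000·(sin 1.7194 − sin 2.0944) = 0.6148
y' = 5 − 5.0000·(cos 1.7194 − cos 2.0944) = 3.2403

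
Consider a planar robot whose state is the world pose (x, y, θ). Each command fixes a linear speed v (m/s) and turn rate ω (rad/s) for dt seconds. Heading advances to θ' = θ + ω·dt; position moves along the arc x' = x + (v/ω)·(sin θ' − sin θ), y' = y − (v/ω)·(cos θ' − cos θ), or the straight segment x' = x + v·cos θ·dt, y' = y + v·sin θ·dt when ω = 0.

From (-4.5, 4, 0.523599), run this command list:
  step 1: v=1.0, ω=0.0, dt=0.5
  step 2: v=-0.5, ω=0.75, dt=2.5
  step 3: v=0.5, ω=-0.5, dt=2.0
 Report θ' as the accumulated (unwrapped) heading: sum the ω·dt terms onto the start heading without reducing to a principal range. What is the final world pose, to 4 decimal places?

step 1: θ'=0.5236 (straight) → pose (-4.0670, 4.2500, 0.5236)
step 2: θ'=2.3986 (R=-0.6667) → pose (-4.1847, 3.1817, 2.3986)
step 3: θ'=1.3986 (R=-1.0000) → pose (-4.4934, 4.0895, 1.3986)

(-4.4934, 4.0895, 1.3986)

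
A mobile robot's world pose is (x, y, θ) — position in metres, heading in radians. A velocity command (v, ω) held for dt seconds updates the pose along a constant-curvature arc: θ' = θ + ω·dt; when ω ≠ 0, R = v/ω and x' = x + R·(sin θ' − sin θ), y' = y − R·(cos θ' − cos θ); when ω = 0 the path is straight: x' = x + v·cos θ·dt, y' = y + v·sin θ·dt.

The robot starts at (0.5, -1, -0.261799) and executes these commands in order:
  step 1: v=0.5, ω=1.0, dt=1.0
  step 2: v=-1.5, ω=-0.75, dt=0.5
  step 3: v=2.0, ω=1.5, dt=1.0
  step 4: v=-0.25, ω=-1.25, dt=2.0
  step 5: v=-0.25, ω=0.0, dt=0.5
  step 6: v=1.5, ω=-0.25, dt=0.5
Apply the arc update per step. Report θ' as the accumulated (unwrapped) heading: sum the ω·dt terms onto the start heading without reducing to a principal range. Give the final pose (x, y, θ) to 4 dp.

(1.2962, -0.2729, -0.7618)

step 1: θ'=0.7382 (R=0.5000) → pose (0.9659, -0.8869, 0.7382)
step 2: θ'=0.3632 (R=2.0000) → pose (0.3305, -1.2770, 0.3632)
step 3: θ'=1.8632 (R=1.3333) → pose (1.1336, 0.3536, 1.8632)
step 4: θ'=-0.6368 (R=0.2000) → pose (0.8231, 0.1352, -0.6368)
step 5: θ'=-0.6368 (straight) → pose (0.7226, 0.2095, -0.6368)
step 6: θ'=-0.7618 (R=-6.0000) → pose (1.2962, -0.2729, -0.7618)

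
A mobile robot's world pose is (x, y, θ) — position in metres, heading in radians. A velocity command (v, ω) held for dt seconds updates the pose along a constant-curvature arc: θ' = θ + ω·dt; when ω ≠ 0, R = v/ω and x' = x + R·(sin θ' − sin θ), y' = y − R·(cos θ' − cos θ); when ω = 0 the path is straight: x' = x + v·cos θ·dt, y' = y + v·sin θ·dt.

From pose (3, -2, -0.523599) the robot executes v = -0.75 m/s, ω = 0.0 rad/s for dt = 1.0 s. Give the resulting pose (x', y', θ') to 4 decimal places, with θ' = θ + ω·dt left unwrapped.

θ' = -0.5236 + 0.0·1.0 = -0.5236
ω = 0 → straight: x' = 3 + -0.75·cos(-0.5236)·1.0 = 2.3505
y' = -2 + -0.75·sin(-0.5236)·1.0 = -1.6250

(2.3505, -1.6250, -0.5236)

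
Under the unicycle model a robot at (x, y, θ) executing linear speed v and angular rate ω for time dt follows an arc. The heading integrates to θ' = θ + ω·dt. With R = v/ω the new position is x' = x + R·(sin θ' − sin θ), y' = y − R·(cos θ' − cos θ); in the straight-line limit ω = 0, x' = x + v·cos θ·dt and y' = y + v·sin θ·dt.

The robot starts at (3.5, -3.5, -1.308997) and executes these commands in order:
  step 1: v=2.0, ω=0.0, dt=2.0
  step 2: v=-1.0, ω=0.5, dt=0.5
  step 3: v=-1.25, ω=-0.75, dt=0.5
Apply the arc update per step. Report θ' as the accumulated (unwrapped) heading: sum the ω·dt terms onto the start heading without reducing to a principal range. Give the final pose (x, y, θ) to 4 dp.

(4.1492, -6.3129, -1.4340)

step 1: θ'=-1.3090 (straight) → pose (4.5353, -7.3637, -1.3090)
step 2: θ'=-1.0590 (R=-2.0000) → pose (4.3472, -6.9018, -1.0590)
step 3: θ'=-1.4340 (R=1.6667) → pose (4.1492, -6.3129, -1.4340)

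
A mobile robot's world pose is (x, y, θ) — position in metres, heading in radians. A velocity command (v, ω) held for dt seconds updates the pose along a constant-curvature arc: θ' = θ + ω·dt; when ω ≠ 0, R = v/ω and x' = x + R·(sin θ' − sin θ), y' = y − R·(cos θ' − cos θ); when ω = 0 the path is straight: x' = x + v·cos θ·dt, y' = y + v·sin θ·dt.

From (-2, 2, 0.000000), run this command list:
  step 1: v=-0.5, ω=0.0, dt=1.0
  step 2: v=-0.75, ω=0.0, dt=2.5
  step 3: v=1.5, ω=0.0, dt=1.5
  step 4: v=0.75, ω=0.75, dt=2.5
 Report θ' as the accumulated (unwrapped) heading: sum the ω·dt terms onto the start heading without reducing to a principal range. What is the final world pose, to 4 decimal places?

(-1.1709, 3.2995, 1.8750)

step 1: θ'=0.0000 (straight) → pose (-2.5000, 2.0000, 0.0000)
step 2: θ'=0.0000 (straight) → pose (-4.3750, 2.0000, 0.0000)
step 3: θ'=0.0000 (straight) → pose (-2.1250, 2.0000, 0.0000)
step 4: θ'=1.8750 (R=1.0000) → pose (-1.1709, 3.2995, 1.8750)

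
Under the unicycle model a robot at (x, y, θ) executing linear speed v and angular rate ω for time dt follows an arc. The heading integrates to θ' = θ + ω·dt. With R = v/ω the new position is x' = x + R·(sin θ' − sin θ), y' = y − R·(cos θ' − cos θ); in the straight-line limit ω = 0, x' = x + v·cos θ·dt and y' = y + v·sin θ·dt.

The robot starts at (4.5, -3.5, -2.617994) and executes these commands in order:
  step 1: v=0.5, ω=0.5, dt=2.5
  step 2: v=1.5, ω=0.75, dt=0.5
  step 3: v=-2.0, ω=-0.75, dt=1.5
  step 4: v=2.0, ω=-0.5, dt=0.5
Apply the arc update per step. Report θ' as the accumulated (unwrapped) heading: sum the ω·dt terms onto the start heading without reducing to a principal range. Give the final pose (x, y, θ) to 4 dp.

(3.6396, -3.1935, -2.3680)

step 1: θ'=-1.3680 (R=1.0000) → pose (4.0205, -4.5674, -1.3680)
step 2: θ'=-0.9930 (R=2.0000) → pose (4.3042, -5.2570, -0.9930)
step 3: θ'=-2.1180 (R=2.6667) → pose (4.2607, -2.4130, -2.1180)
step 4: θ'=-2.3680 (R=-4.0000) → pose (3.6396, -3.1935, -2.3680)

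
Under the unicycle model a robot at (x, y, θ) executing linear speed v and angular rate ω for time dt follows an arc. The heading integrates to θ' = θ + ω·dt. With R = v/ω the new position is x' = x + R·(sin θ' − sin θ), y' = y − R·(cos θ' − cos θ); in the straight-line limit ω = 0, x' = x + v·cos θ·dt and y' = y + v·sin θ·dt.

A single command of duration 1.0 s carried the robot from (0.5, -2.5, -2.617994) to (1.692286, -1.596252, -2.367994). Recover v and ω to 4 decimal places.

Δθ = -2.367994 − -2.617994 = 0.250000
ω = Δθ/dt = 0.250000/1.0 = 0.2500
R = Δx/(sin θ' − sin θ) = -6.0000
v = R·ω = -6.0000·0.2500 = -1.5000

v = -1.5000, ω = 0.2500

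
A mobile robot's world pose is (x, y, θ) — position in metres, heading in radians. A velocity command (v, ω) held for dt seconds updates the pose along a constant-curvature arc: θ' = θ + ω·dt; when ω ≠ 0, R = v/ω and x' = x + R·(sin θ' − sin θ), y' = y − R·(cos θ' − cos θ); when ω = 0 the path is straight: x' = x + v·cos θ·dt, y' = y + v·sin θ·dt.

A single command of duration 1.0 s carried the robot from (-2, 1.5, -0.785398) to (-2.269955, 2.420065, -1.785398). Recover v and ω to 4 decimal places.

Δθ = -1.785398 − -0.785398 = -1.000000
ω = Δθ/dt = -1.000000/1.0 = -1.0000
R = −Δy/(cos θ' − cos θ) = 1.0000
v = R·ω = 1.0000·-1.0000 = -1.0000

v = -1.0000, ω = -1.0000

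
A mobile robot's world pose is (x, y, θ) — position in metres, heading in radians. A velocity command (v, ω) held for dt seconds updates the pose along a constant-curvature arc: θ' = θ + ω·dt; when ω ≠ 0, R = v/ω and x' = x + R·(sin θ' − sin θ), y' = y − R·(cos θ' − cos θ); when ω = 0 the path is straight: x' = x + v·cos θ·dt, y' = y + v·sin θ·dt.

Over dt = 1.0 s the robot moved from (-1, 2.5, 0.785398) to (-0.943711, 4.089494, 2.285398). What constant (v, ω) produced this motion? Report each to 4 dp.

v = 1.7500, ω = 1.5000

Δθ = 2.285398 − 0.785398 = 1.500000
ω = Δθ/dt = 1.500000/1.0 = 1.5000
R = −Δy/(cos θ' − cos θ) = 1.1667
v = R·ω = 1.1667·1.5000 = 1.7500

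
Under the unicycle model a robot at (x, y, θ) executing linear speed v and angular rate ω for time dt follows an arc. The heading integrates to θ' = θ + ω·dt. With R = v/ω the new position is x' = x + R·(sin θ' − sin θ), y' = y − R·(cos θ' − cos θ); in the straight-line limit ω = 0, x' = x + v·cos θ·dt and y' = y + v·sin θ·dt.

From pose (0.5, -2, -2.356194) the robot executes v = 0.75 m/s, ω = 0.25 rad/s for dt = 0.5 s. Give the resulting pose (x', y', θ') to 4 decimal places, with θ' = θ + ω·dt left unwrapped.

θ' = -2.3562 + 0.25·0.5 = -2.2312
R = v/ω = 0.75/0.25 = 3.0000
x' = 0.5 + 3.0000·(sin -2.2312 − sin -2.3562) = 0.2521
y' = -2 − 3.0000·(cos -2.2312 − cos -2.3562) = -2.2810

(0.2521, -2.2810, -2.2312)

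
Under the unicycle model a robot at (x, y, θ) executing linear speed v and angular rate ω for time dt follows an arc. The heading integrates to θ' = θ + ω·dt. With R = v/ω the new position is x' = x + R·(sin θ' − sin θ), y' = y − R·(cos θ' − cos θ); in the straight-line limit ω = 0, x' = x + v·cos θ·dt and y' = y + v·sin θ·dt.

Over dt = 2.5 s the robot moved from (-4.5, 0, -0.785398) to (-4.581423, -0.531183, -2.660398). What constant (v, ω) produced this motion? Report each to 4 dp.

Δθ = -2.660398 − -0.785398 = -1.875000
ω = Δθ/dt = -1.875000/2.5 = -0.7500
R = −Δy/(cos θ' − cos θ) = -0.3333
v = R·ω = -0.3333·-0.7500 = 0.2500

v = 0.2500, ω = -0.7500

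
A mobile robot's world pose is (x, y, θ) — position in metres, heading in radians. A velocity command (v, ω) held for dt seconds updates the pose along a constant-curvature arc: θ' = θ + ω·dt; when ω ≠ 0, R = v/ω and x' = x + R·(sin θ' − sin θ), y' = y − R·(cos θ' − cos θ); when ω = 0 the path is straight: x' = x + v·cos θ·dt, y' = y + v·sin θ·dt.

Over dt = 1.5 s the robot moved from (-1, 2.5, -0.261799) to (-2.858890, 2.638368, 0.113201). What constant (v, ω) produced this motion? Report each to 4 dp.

Δθ = 0.113201 − -0.261799 = 0.375000
ω = Δθ/dt = 0.375000/1.5 = 0.2500
R = Δx/(sin θ' − sin θ) = -5.0000
v = R·ω = -5.0000·0.2500 = -1.2500

v = -1.2500, ω = 0.2500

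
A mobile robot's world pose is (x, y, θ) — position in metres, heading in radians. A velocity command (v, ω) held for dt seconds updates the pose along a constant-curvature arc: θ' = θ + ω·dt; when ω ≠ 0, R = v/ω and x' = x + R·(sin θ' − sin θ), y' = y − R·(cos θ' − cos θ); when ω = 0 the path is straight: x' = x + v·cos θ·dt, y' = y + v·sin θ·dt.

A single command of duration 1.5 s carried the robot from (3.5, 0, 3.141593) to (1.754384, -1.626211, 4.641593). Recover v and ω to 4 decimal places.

v = 1.7500, ω = 1.0000

Δθ = 4.641593 − 3.141593 = 1.500000
ω = Δθ/dt = 1.500000/1.5 = 1.0000
R = Δx/(sin θ' − sin θ) = 1.7500
v = R·ω = 1.7500·1.0000 = 1.7500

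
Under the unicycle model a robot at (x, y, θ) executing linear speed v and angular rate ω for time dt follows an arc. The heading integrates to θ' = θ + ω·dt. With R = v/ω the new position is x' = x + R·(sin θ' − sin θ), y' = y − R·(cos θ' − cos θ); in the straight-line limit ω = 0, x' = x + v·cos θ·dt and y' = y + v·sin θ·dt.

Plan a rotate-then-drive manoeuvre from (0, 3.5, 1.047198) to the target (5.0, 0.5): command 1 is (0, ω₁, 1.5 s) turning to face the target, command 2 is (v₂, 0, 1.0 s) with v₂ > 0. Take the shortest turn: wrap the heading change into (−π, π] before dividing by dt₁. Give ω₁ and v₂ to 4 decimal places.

ω₁ = -1.0584, v₂ = 5.8310

heading to target = atan2(0.5−3.5, 5−0) = -0.5404
Δθ = wrap(-0.5404 − 1.0472) = -1.5876; ω₁ = Δθ/dt₁ = -1.0584
distance = √((5−0)² + (0.5−3.5)²) = 5.8310; v₂ = distance/dt₂ = 5.8310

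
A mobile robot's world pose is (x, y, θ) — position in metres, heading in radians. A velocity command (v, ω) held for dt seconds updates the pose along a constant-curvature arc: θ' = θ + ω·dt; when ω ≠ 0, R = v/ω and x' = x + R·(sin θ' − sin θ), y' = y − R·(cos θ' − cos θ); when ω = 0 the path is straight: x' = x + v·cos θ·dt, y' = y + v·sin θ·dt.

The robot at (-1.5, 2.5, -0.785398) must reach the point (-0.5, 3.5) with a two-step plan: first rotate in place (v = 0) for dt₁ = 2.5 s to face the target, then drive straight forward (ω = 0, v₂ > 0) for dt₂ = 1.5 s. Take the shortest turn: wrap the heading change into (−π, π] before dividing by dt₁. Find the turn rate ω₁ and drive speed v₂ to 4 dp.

heading to target = atan2(3.5−2.5, -0.5−-1.5) = 0.7854
Δθ = wrap(0.7854 − -0.7854) = 1.5708; ω₁ = Δθ/dt₁ = 0.6283
distance = √((-0.5−-1.5)² + (3.5−2.5)²) = 1.4142; v₂ = distance/dt₂ = 0.9428

ω₁ = 0.6283, v₂ = 0.9428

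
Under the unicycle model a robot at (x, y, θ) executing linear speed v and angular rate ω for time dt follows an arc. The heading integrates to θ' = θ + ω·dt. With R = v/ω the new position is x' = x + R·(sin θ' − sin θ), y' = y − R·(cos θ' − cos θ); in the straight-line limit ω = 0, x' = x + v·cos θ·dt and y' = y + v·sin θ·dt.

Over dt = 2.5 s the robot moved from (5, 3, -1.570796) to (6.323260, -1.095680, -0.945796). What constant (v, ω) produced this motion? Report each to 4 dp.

v = 1.7500, ω = 0.2500

Δθ = -0.945796 − -1.570796 = 0.625000
ω = Δθ/dt = 0.625000/2.5 = 0.2500
R = −Δy/(cos θ' − cos θ) = 7.0000
v = R·ω = 7.0000·0.2500 = 1.7500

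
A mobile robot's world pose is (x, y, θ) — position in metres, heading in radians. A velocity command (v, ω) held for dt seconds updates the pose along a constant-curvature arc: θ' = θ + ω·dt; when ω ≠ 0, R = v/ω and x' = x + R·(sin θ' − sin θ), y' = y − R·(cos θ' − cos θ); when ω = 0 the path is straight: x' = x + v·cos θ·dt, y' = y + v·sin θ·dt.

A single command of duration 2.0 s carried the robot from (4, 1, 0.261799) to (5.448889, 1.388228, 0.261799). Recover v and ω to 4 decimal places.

v = 0.7500, ω = 0.0000

Δθ = 0.261799 − 0.261799 = 0.000000
ω = Δθ/dt = 0.000000/2.0 = 0.0000
ω = 0 → v = (Δx·cos θ + Δy·sin θ)/dt = 0.7500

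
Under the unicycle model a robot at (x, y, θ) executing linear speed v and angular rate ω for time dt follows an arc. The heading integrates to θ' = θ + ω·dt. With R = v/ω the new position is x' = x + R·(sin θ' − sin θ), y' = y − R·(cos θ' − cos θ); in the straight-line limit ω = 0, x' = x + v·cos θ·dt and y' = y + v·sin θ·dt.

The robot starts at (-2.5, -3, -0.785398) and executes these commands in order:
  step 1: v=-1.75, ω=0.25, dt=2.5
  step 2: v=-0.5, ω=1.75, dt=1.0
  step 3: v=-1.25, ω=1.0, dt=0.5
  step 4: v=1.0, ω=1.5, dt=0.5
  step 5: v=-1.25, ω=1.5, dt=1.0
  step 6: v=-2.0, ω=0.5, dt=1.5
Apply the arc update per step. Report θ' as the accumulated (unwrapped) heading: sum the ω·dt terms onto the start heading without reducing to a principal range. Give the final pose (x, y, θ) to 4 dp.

step 1: θ'=-0.1604 (R=-7.0000) → pose (-6.3318, -1.0396, -0.1604)
step 2: θ'=1.5896 (R=-0.2857) → pose (-6.6631, -1.3270, 1.5896)
step 3: θ'=2.0896 (R=-1.2500) → pose (-6.4988, -1.9233, 2.0896)
step 4: θ'=2.8396 (R=0.6667) → pose (-6.8795, -1.6174, 2.8396)
step 5: θ'=4.3396 (R=-0.8333) → pose (-5.8555, -1.1253, 4.3396)
step 6: θ'=5.0896 (R=-4.0000) → pose (-5.8620, 1.8049, 5.0896)

(-5.8620, 1.8049, 5.0896)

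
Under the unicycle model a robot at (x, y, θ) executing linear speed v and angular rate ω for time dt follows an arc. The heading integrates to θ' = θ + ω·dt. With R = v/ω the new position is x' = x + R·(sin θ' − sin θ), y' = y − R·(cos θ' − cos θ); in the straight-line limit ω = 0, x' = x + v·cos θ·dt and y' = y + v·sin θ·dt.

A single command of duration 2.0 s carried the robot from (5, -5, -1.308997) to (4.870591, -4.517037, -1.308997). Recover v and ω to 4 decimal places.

v = -0.2500, ω = 0.0000

Δθ = -1.308997 − -1.308997 = 0.000000
ω = Δθ/dt = 0.000000/2.0 = 0.0000
ω = 0 → v = (Δx·cos θ + Δy·sin θ)/dt = -0.2500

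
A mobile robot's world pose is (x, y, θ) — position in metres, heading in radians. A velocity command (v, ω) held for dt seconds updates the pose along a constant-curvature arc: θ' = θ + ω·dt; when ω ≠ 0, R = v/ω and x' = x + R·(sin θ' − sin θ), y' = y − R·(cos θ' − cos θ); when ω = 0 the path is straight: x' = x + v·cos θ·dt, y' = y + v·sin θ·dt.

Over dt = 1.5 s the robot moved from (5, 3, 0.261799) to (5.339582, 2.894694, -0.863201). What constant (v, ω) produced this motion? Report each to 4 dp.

v = 0.2500, ω = -0.7500

Δθ = -0.863201 − 0.261799 = -1.125000
ω = Δθ/dt = -1.125000/1.5 = -0.7500
R = Δx/(sin θ' − sin θ) = -0.3333
v = R·ω = -0.3333·-0.7500 = 0.2500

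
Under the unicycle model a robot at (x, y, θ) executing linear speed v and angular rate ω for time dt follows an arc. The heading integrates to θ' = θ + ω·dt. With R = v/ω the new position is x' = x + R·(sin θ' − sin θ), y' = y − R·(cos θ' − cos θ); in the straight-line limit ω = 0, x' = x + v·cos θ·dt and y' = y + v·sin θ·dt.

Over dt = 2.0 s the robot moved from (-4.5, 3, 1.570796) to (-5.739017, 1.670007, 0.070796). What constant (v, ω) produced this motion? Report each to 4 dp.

Δθ = 0.070796 − 1.570796 = -1.500000
ω = Δθ/dt = -1.500000/2.0 = -0.7500
R = −Δy/(cos θ' − cos θ) = 1.3333
v = R·ω = 1.3333·-0.7500 = -1.0000

v = -1.0000, ω = -0.7500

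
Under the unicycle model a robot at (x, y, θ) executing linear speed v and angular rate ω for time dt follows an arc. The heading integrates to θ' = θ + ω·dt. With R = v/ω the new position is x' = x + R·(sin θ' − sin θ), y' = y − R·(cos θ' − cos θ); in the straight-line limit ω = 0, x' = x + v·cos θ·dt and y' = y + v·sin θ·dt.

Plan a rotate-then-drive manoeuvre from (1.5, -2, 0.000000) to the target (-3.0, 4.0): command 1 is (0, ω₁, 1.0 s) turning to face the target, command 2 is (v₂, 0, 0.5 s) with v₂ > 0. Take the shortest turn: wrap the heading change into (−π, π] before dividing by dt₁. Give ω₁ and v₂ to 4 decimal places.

ω₁ = 2.2143, v₂ = 15.0000

heading to target = atan2(4−-2, -3−1.5) = 2.2143
Δθ = wrap(2.2143 − 0.0000) = 2.2143; ω₁ = Δθ/dt₁ = 2.2143
distance = √((-3−1.5)² + (4−-2)²) = 7.5000; v₂ = distance/dt₂ = 15.0000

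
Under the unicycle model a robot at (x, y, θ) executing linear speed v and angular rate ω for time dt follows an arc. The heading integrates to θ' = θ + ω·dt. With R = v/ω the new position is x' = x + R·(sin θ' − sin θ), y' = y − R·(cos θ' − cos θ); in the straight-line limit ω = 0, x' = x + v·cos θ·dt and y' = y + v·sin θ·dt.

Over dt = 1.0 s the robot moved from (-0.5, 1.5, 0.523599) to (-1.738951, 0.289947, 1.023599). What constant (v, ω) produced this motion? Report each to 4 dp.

Δθ = 1.023599 − 0.523599 = 0.500000
ω = Δθ/dt = 0.500000/1.0 = 0.5000
R = Δx/(sin θ' − sin θ) = -3.5000
v = R·ω = -3.5000·0.5000 = -1.7500

v = -1.7500, ω = 0.5000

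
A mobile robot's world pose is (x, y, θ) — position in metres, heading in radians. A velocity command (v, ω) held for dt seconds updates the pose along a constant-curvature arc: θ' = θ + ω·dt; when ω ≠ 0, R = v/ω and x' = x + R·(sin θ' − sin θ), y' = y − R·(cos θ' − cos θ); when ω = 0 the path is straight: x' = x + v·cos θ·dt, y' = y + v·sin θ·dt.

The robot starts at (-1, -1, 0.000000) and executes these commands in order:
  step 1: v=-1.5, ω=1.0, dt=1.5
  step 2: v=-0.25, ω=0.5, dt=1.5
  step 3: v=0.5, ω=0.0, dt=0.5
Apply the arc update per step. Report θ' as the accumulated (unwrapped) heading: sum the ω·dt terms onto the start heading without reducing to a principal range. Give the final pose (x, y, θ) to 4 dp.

step 1: θ'=1.5000 (R=-1.5000) → pose (-2.4962, -2.3939, 1.5000)
step 2: θ'=2.2500 (R=-0.5000) → pose (-2.3865, -2.7433, 2.2500)
step 3: θ'=2.2500 (straight) → pose (-2.5436, -2.5488, 2.2500)

(-2.5436, -2.5488, 2.2500)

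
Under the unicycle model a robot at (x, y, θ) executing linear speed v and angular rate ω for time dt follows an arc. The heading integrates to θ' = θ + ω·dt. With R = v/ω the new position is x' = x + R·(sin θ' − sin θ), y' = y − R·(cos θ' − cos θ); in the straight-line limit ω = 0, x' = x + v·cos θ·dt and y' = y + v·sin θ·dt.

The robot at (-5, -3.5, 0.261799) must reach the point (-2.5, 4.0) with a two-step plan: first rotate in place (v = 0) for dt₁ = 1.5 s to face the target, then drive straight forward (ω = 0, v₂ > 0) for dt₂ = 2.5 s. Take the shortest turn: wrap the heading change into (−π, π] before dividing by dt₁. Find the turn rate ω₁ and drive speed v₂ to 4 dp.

ω₁ = 0.6582, v₂ = 3.1623

heading to target = atan2(4−-3.5, -2.5−-5) = 1.2490
Δθ = wrap(1.2490 − 0.2618) = 0.9872; ω₁ = Δθ/dt₁ = 0.6582
distance = √((-2.5−-5)² + (4−-3.5)²) = 7.9057; v₂ = distance/dt₂ = 3.1623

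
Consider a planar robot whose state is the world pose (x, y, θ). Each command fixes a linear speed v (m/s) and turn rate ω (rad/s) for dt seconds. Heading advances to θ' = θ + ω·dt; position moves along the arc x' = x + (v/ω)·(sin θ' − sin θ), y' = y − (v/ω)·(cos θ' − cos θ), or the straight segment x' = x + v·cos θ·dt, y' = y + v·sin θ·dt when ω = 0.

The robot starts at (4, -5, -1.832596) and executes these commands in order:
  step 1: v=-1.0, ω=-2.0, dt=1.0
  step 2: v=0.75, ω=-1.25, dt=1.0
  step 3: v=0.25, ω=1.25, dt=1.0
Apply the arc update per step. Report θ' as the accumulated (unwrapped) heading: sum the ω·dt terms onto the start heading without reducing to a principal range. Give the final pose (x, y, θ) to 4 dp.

step 1: θ'=-3.8326 (R=0.5000) → pose (4.8016, -4.7441, -3.8326)
step 2: θ'=-5.0826 (R=-0.6000) → pose (4.6247, -4.0647, -5.0826)
step 3: θ'=-3.8326 (R=0.2000) → pose (4.5657, -3.8382, -3.8326)

(4.5657, -3.8382, -3.8326)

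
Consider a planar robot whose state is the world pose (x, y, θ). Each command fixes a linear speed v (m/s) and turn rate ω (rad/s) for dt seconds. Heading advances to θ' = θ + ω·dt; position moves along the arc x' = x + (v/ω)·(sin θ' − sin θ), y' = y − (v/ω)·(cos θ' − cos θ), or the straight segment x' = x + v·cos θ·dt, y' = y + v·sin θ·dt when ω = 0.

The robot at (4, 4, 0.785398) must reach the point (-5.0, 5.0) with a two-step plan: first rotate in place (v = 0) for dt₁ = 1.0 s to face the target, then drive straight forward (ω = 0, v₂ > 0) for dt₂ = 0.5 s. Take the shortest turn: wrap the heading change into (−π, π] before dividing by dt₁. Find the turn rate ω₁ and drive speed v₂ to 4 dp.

ω₁ = 2.2455, v₂ = 18.1108

heading to target = atan2(5−4, -5−4) = 3.0309
Δθ = wrap(3.0309 − 0.7854) = 2.2455; ω₁ = Δθ/dt₁ = 2.2455
distance = √((-5−4)² + (5−4)²) = 9.0554; v₂ = distance/dt₂ = 18.1108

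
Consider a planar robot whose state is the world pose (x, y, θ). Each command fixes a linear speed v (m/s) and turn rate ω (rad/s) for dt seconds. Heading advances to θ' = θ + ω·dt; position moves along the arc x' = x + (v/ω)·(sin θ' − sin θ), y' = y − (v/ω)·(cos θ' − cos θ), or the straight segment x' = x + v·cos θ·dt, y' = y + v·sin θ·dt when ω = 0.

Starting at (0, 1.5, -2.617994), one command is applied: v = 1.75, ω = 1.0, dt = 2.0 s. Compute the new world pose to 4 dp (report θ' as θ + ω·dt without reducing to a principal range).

(-0.1390, -1.4419, -0.6180)

θ' = -2.6180 + 1.0·2.0 = -0.6180
R = v/ω = 1.75/1.0 = 1.7500
x' = 0 + 1.7500·(sin -0.6180 − sin -2.6180) = -0.1390
y' = 1.5 − 1.7500·(cos -0.6180 − cos -2.6180) = -1.4419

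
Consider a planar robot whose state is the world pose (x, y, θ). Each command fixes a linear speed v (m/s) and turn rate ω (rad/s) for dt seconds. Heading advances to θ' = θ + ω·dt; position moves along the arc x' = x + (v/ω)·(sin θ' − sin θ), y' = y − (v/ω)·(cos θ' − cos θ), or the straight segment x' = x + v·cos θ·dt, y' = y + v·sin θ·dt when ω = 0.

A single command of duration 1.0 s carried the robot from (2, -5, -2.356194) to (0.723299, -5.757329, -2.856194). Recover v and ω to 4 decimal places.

v = 1.5000, ω = -0.5000

Δθ = -2.856194 − -2.356194 = -0.500000
ω = Δθ/dt = -0.500000/1.0 = -0.5000
R = Δx/(sin θ' − sin θ) = -3.0000
v = R·ω = -3.0000·-0.5000 = 1.5000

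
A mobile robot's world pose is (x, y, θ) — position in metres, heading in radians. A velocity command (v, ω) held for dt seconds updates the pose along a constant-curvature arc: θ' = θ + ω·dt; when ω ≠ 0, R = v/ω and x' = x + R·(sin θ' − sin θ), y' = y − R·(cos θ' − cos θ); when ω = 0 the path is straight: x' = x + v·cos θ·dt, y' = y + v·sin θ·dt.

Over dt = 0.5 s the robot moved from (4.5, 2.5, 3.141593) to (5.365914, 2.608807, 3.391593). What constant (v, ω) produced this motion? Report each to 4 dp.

v = -1.7500, ω = 0.5000

Δθ = 3.391593 − 3.141593 = 0.250000
ω = Δθ/dt = 0.250000/0.5 = 0.5000
R = Δx/(sin θ' − sin θ) = -3.5000
v = R·ω = -3.5000·0.5000 = -1.7500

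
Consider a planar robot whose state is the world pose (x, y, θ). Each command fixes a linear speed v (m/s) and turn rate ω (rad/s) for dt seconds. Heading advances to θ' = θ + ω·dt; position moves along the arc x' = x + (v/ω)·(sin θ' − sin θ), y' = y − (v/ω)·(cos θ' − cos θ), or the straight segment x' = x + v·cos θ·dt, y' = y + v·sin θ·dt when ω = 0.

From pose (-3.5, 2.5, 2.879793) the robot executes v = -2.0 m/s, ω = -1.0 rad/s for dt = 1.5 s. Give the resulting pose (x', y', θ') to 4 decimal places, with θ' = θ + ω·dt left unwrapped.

(-2.0540, 0.1885, 1.3798)

θ' = 2.8798 + -1.0·1.5 = 1.3798
R = v/ω = -2.0/-1.0 = 2.0000
x' = -3.5 + 2.0000·(sin 1.3798 − sin 2.8798) = -2.0540
y' = 2.5 − 2.0000·(cos 1.3798 − cos 2.8798) = 0.1885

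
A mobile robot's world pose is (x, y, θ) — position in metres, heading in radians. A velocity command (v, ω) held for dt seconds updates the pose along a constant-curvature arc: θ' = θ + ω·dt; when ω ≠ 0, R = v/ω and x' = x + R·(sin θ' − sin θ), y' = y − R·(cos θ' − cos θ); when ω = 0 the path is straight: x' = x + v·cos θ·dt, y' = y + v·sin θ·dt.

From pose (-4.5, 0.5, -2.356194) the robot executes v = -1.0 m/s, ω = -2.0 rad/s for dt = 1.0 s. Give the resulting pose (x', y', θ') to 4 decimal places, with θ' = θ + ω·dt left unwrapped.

θ' = -2.3562 + -2.0·1.0 = -4.3562
R = v/ω = -1.0/-2.0 = 0.5000
x' = -4.5 + 0.5000·(sin -4.3562 − sin -2.3562) = -3.6778
y' = 0.5 − 0.5000·(cos -4.3562 − cos -2.3562) = 0.3208

(-3.6778, 0.3208, -4.3562)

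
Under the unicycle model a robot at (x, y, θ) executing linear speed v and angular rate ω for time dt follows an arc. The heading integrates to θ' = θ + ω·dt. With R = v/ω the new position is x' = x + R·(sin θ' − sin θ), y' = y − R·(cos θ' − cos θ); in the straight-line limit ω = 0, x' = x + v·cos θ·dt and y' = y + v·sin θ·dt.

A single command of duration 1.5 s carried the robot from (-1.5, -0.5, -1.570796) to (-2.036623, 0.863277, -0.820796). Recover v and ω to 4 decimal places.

v = -1.0000, ω = 0.5000

Δθ = -0.820796 − -1.570796 = 0.750000
ω = Δθ/dt = 0.750000/1.5 = 0.5000
R = −Δy/(cos θ' − cos θ) = -2.0000
v = R·ω = -2.0000·0.5000 = -1.0000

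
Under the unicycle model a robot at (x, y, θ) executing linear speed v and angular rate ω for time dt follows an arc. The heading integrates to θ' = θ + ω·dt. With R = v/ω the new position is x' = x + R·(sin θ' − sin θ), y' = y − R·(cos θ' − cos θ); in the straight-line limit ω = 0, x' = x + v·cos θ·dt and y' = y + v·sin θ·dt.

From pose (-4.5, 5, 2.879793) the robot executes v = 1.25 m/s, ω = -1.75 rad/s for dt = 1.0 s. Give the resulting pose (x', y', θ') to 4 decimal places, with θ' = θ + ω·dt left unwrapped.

(-4.9611, 5.9948, 1.1298)

θ' = 2.8798 + -1.75·1.0 = 1.1298
R = v/ω = 1.25/-1.75 = -0.7143
x' = -4.5 + -0.7143·(sin 1.1298 − sin 2.8798) = -4.9611
y' = 5 − -0.7143·(cos 1.1298 − cos 2.8798) = 5.9948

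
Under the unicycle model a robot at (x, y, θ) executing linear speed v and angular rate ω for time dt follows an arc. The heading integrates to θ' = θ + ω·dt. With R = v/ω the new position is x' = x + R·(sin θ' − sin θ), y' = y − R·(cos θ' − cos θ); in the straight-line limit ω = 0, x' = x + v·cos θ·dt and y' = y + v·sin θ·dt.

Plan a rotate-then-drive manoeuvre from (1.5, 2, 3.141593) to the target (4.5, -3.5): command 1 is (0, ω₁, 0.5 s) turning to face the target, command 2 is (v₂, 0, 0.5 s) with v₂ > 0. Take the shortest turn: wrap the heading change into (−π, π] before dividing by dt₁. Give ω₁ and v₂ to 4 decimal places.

ω₁ = 4.1403, v₂ = 12.5300

heading to target = atan2(-3.5−2, 4.5−1.5) = -1.0714
Δθ = wrap(-1.0714 − 3.1416) = 2.0701; ω₁ = Δθ/dt₁ = 4.1403
distance = √((4.5−1.5)² + (-3.5−2)²) = 6.2650; v₂ = distance/dt₂ = 12.5300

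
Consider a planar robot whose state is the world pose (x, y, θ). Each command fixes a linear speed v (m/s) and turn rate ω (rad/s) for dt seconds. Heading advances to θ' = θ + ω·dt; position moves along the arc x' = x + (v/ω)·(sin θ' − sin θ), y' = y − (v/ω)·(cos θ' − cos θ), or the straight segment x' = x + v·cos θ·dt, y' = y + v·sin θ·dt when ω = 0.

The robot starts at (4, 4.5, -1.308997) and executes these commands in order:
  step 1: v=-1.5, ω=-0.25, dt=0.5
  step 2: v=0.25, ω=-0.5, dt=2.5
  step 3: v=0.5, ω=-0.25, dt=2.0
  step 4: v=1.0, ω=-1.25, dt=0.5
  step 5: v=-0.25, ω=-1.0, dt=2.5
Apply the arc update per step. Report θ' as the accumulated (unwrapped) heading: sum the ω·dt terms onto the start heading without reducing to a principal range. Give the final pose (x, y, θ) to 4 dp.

step 1: θ'=-1.4340 (R=6.0000) → pose (3.8516, 5.2347, -1.4340)
step 2: θ'=-2.6840 (R=-0.5000) → pose (3.5772, 4.7179, -2.6840)
step 3: θ'=-3.1840 (R=-2.0000) → pose (2.6088, 4.5140, -3.1840)
step 4: θ'=-3.8090 (R=-0.8000) → pose (2.1476, 4.6849, -3.8090)
step 5: θ'=-6.3090 (R=0.2500) → pose (1.9864, 4.2386, -6.3090)

(1.9864, 4.2386, -6.3090)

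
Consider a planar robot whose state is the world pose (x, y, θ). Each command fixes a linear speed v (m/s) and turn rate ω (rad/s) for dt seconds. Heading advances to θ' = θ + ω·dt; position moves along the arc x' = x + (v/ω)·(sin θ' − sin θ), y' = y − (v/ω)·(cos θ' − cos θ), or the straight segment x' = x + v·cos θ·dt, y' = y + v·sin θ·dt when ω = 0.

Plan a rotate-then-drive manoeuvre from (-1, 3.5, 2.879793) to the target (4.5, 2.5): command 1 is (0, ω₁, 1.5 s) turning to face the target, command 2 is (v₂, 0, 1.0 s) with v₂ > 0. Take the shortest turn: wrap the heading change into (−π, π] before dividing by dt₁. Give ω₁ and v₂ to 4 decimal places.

ω₁ = -2.0398, v₂ = 5.5902

heading to target = atan2(2.5−3.5, 4.5−-1) = -0.1799
Δθ = wrap(-0.1799 − 2.8798) = -3.0596; ω₁ = Δθ/dt₁ = -2.0398
distance = √((4.5−-1)² + (2.5−3.5)²) = 5.5902; v₂ = distance/dt₂ = 5.5902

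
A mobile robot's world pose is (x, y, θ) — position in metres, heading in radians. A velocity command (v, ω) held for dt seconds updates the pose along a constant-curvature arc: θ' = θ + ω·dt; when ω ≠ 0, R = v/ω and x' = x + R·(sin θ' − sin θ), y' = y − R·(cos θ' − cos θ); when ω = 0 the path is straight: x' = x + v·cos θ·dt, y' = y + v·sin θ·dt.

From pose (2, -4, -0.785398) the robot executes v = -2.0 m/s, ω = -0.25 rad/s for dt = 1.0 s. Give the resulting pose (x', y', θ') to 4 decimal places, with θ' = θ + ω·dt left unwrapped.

(0.7763, -2.4246, -1.0354)

θ' = -0.7854 + -0.25·1.0 = -1.0354
R = v/ω = -2.0/-0.25 = 8.0000
x' = 2 + 8.0000·(sin -1.0354 − sin -0.7854) = 0.7763
y' = -4 − 8.0000·(cos -1.0354 − cos -0.7854) = -2.4246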